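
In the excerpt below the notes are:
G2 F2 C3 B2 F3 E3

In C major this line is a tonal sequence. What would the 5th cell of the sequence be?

E4 D4

With a 2-note motive the entries are G2, C3, F3, each up a 4th from the previous.
Carrying on: B3 → E4.
Statement 5 starts on E4 and keeps the same diatonic contour: E4 D4.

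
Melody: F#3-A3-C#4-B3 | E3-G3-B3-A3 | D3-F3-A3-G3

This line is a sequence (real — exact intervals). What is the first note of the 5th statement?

Bb2

The 4-note cells begin on F#3, E3, D3 — each down a 2nd from the last.
Extending the heads down a 2nd: C3 → Bb2.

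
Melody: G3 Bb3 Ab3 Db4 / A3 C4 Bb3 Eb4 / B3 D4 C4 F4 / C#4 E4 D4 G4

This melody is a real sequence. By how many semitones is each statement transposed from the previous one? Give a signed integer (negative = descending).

2

The 4-note cells begin on G3, A3, B3, C#4 — each up a 2nd from the last.
Counting half-steps from G3 to A3: 2.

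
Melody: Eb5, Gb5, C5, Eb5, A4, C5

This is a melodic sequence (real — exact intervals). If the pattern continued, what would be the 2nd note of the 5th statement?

F#4

With 2-note cells, note 2 of each statement runs Gb5, Eb5, C5.
Extending down a 3rd: A4 → F#4.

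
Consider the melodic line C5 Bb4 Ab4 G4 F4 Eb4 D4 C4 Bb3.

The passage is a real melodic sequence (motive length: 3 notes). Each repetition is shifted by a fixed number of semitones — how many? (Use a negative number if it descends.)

-5

Taking 3-note groups, the heads are C5, G4, D4: the pattern moves down a 4th.
C5 to G4 spans -5 semitones.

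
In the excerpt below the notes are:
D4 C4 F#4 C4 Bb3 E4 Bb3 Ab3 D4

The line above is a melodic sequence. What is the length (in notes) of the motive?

Try groups of 3 (3 cells in 9 notes):
D4 C4 F#4 | C4 Bb3 E4 | Bb3 Ab3 D4
That's a consistent down a 2nd shift per cell, and no other grouping gives one.

3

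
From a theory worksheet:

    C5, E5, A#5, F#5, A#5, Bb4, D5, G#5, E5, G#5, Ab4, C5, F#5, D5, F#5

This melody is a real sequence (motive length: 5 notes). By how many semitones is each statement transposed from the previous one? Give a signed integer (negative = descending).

Taking 5-note groups, the heads are C5, Bb4, Ab4: the pattern moves down a 2nd.
C5→Bb4 is 70 − 72 = -2 semitones.

-2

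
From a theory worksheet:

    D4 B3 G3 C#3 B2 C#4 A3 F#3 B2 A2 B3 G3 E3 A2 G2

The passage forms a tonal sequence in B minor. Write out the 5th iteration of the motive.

G3 E3 C#3 F#2 E2

Taking 5-note groups, the heads are D4, C#4, B3: the pattern moves down a 2nd.
Extending down a 2nd: A3 → G3.
Statement 5 starts on G3 and keeps the same diatonic contour: G3 E3 C#3 F#2 E2.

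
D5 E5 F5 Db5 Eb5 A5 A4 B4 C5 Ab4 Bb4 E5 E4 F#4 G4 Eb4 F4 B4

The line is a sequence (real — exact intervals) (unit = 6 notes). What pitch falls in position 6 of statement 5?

Grouping in 6s, the 6th note of each cell is A5, E5, B4.
Carrying that down a 4th forward: F#4 → C#4.

C#4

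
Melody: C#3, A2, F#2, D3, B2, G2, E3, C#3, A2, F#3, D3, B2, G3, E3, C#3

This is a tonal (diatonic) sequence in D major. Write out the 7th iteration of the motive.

Unit = 3 notes; the statements start on C#3, D3, E3, F#3, G3, moving up a 2nd each time.
Continuing the starts: A3 → B3.
So cell 7 is B3 G3 E3.

B3 G3 E3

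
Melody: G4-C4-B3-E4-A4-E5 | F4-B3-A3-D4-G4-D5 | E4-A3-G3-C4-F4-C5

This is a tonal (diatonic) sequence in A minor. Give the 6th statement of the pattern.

Taking 6-note groups, the heads are G4, F4, E4: the pattern moves down a 2nd.
Extending down a 2nd: D4 → C4 → B3.
From B3 the diatonic shape gives B3 E3 D3 G3 C4 G4.

B3 E3 D3 G3 C4 G4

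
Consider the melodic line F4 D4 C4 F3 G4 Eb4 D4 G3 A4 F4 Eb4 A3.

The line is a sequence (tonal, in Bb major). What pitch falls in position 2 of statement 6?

Bb4

The unit is 4 notes. Position-2 pitches of the 3 shown cells: D4, Eb4, F4.
Each moves up a 2nd. Continuing: G4 → A4 → Bb4.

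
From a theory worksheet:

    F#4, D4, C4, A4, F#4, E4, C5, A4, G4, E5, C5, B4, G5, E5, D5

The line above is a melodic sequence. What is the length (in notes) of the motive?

3

There are 15 notes; a 3-note unit gives 5 cells:
F#4 D4 C4 | A4 F#4 E4 | C5 A4 G4 | E5 C5 B4 | G5 E5 D5
That's a consistent up a 3rd shift per cell, and no other grouping gives one.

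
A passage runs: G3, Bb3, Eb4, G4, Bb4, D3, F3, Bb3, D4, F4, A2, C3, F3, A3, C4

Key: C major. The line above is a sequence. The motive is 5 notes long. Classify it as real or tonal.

real

Each cell has the same semitone pattern (3, 5, 4, 3) — intervals are preserved exactly.
And Bb3 lies outside C major, so the sequence is real rather than tonal.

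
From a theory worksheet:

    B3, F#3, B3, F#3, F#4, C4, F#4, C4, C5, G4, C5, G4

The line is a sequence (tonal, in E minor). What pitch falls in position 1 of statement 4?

Grouping in 4s, the 1st note of each cell is B3, F#4, C5.
Each moves up a 5th; the next is G5.

G5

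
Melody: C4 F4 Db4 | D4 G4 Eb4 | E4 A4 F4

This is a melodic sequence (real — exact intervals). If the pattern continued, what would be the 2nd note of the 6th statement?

D#5

With 3-note cells, note 2 of each statement runs F4, G4, A4.
Extending up a 2nd: B4 → C#5 → D#5.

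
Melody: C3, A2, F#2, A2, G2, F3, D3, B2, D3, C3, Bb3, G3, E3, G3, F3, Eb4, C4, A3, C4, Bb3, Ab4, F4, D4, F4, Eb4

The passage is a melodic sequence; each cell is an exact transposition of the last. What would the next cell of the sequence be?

Taking 5-note groups, the heads are C3, F3, Bb3, Eb4, Ab4: the pattern moves up a 4th.
Statement 6 starts on Db5 and keeps the same exact contour: Db5 Bb4 G4 Bb4 Ab4.

Db5 Bb4 G4 Bb4 Ab4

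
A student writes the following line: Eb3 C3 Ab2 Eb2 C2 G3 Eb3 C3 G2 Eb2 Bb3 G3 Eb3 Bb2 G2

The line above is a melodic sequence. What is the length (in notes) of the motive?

15 notes total. Splitting into 3 groups of 5:
Eb3 C3 Ab2 Eb2 C2 | G3 Eb3 C3 G2 Eb2 | Bb3 G3 Eb3 Bb2 G2
Every group is a transposition up a 3rd of the one before; no shorter unit works.

5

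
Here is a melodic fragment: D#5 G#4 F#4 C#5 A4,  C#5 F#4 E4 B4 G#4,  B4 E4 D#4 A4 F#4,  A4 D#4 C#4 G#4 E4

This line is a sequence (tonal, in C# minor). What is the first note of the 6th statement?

With a 5-note motive the entries are D#5, C#5, B4, A4, each down a 2nd from the previous.
Extending the heads down a 2nd: G#4 → F#4.

F#4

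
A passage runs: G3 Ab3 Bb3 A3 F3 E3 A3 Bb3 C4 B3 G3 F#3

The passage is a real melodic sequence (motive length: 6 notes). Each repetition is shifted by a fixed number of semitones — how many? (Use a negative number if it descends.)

With a 6-note motive the entries are G3, A3, each up a 2nd from the previous.
G3→A3 is 57 − 55 = 2 semitones.

2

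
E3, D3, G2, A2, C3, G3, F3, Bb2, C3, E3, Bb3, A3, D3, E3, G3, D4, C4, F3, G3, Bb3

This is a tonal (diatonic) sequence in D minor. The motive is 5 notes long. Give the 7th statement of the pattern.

With a 5-note motive the entries are E3, G3, Bb3, D4, each up a 3rd from the previous.
Extending up a 3rd: F4 → A4 → C5.
Statement 7 starts on C5 and keeps the same diatonic contour: C5 Bb4 E4 F4 A4.

C5 Bb4 E4 F4 A4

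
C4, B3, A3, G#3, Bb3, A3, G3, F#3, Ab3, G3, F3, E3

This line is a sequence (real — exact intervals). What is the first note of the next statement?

Gb3

Taking 4-note groups, the heads are C4, Bb3, Ab3: the pattern moves down a 2nd.
The next head, down a 2nd from Ab3, is Gb3.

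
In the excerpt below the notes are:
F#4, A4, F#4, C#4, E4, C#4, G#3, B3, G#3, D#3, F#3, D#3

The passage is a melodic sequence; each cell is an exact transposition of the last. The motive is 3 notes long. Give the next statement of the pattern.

A#2 C#3 A#2

Unit = 3 notes; the statements start on F#4, C#4, G#3, D#3, moving down a 4th each time.
So cell 5 is A#2 C#3 A#2.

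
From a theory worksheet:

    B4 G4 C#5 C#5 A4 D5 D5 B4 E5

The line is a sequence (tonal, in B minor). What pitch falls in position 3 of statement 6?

A5

The unit is 3 notes. Position-3 pitches of the 3 shown cells: C#5, D5, E5.
Each moves up a 2nd. Continuing: F#5 → G5 → A5.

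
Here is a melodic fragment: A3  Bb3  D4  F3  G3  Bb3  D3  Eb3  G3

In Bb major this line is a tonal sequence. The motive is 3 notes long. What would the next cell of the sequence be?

Bb2 C3 Eb3

Unit = 3 notes; the statements start on A3, F3, D3, moving down a 3rd each time.
From Bb2 the diatonic shape gives Bb2 C3 Eb3.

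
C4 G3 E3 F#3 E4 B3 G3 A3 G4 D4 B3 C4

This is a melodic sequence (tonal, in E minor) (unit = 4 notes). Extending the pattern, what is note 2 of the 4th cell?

F#4

With 4-note cells, note 2 of each statement runs G3, B3, D4.
From D4, up a 3rd gives F#4.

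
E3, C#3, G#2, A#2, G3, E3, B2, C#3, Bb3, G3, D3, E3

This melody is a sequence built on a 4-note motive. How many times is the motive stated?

12 notes in groups of 4 gives 12/4 = 3 statements.
Starts: E3, G3, Bb3 — each up a 3rd.

3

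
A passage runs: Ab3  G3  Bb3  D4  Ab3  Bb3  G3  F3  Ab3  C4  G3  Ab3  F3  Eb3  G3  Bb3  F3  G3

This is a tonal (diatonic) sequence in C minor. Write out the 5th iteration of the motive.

D3 C3 Eb3 G3 D3 Eb3

Unit = 6 notes; the statements start on Ab3, G3, F3, moving down a 2nd each time.
Carrying on: Eb3 → D3.
So cell 5 is D3 C3 Eb3 G3 D3 Eb3.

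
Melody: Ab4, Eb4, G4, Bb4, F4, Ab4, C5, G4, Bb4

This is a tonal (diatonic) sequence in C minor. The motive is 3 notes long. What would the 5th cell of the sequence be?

Taking 3-note groups, the heads are Ab4, Bb4, C5: the pattern moves up a 2nd.
Continuing the starts: D5 → Eb5.
Statement 5 starts on Eb5 and keeps the same diatonic contour: Eb5 Bb4 D5.

Eb5 Bb4 D5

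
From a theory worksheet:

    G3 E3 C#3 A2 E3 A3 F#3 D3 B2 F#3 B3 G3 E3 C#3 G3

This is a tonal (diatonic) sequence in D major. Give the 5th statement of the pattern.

D4 B3 G3 E3 B3

The 5-note cells begin on G3, A3, B3 — each up a 2nd from the last.
Carrying on: C#4 → D4.
Statement 5 starts on D4 and keeps the same diatonic contour: D4 B3 G3 E3 B3.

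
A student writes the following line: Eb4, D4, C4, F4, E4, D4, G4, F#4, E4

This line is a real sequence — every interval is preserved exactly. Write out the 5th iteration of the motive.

B4 A#4 G#4

With a 3-note motive the entries are Eb4, F4, G4, each up a 2nd from the previous.
Carrying on: A4 → B4.
So cell 5 is B4 A#4 G#4.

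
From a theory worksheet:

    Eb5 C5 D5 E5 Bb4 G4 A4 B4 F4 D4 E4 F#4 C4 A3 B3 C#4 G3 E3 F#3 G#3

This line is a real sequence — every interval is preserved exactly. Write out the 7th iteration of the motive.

Unit = 4 notes; the statements start on Eb5, Bb4, F4, C4, G3, moving down a 4th each time.
Continuing the starts: D3 → A2.
From A2 the exact shape gives A2 F#2 G#2 A#2.

A2 F#2 G#2 A#2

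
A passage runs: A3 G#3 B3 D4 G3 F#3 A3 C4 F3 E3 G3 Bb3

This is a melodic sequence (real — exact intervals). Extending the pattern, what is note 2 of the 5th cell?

C3

With 4-note cells, note 2 of each statement runs G#3, F#3, E3.
Extending down a 2nd: D3 → C3.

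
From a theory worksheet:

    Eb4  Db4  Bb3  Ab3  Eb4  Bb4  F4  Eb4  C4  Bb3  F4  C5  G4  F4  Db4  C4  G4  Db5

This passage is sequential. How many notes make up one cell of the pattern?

There are 18 notes; a 6-note unit gives 3 cells:
Eb4 Db4 Bb3 Ab3 Eb4 Bb4 | F4 Eb4 C4 Bb3 F4 C5 | G4 F4 Db4 C4 G4 Db5
Each cell is the previous one up a 2nd — so the unit is 6 notes.

6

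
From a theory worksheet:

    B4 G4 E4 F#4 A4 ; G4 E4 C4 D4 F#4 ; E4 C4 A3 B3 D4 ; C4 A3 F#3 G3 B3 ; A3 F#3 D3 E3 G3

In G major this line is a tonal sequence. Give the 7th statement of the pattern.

D3 B2 G2 A2 C3

Unit = 5 notes; the statements start on B4, G4, E4, C4, A3, moving down a 3rd each time.
Extending down a 3rd: F#3 → D3.
From D3 the diatonic shape gives D3 B2 G2 A2 C3.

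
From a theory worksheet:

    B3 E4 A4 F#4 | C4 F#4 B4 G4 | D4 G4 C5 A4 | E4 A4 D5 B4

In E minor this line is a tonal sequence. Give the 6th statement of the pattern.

G4 C5 F#5 D5

Taking 4-note groups, the heads are B3, C4, D4, E4: the pattern moves up a 2nd.
Extending up a 2nd: F#4 → G4.
So cell 6 is G4 C5 F#5 D5.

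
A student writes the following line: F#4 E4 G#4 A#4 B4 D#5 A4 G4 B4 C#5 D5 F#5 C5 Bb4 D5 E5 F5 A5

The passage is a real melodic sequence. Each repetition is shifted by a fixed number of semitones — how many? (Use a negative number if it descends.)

Taking 6-note groups, the heads are F#4, A4, C5: the pattern moves up a 3rd.
Counting half-steps from F#4 to A4: 3.

3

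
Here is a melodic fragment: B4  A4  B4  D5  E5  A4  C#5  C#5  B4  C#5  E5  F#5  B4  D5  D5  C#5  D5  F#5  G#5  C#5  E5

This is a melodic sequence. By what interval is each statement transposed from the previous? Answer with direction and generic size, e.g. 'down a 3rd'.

With a 7-note motive the entries are B4, C#5, D5, each up a 2nd from the previous.
From B4 to C#5: up a 2nd.

up a 2nd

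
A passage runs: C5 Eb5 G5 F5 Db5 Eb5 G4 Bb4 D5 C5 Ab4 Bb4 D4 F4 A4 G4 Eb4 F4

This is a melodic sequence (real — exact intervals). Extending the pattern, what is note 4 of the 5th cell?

A3

Grouping in 6s, the 4th note of each cell is F5, C5, G4.
Each moves down a 4th. Continuing: D4 → A3.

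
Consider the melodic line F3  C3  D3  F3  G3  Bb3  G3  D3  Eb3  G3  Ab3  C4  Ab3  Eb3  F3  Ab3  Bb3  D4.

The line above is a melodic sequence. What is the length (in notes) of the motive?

6

18 notes total. Splitting into 3 groups of 6:
F3 C3 D3 F3 G3 Bb3 | G3 D3 Eb3 G3 Ab3 C4 | Ab3 Eb3 F3 Ab3 Bb3 D4
Every group is a transposition up a 2nd of the one before; no shorter unit works.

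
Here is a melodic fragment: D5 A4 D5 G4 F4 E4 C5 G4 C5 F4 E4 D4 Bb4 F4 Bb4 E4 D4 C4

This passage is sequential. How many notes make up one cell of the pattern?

6

18 notes total. Splitting into 3 groups of 6:
D5 A4 D5 G4 F4 E4 | C5 G4 C5 F4 E4 D4 | Bb4 F4 Bb4 E4 D4 C4
That's a consistent down a 2nd shift per cell, and no other grouping gives one.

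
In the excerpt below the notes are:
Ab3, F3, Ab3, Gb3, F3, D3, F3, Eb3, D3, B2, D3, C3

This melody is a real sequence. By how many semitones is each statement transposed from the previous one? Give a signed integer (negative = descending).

-3

The 4-note cells begin on Ab3, F3, D3 — each down a 3rd from the last.
Ab3 to F3 spans -3 semitones.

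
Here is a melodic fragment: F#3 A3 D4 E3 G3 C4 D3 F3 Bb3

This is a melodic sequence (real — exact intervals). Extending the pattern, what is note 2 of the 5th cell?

Db3

The unit is 3 notes. Position-2 pitches of the 3 shown cells: A3, G3, F3.
Each moves down a 2nd. Continuing: Eb3 → Db3.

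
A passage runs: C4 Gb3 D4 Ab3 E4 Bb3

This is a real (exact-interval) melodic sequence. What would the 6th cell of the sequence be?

The 2-note cells begin on C4, D4, E4 — each up a 2nd from the last.
Continuing the starts: F#4 → G#4 → A#4.
So cell 6 is A#4 E4.

A#4 E4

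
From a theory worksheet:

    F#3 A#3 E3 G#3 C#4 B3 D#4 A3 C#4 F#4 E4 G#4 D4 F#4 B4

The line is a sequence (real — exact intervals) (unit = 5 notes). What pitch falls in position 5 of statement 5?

A5

The unit is 5 notes. Position-5 pitches of the 3 shown cells: C#4, F#4, B4.
Each moves up a 4th. Continuing: E5 → A5.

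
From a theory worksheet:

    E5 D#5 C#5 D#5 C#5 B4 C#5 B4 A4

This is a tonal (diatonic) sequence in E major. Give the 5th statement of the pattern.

A4 G#4 F#4

Taking 3-note groups, the heads are E5, D#5, C#5: the pattern moves down a 2nd.
Continuing the starts: B4 → A4.
From A4 the diatonic shape gives A4 G#4 F#4.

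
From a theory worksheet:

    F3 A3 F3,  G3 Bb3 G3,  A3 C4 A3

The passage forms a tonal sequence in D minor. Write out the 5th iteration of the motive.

C4 E4 C4

The 3-note cells begin on F3, G3, A3 — each up a 2nd from the last.
Continuing the starts: Bb3 → C4.
So cell 5 is C4 E4 C4.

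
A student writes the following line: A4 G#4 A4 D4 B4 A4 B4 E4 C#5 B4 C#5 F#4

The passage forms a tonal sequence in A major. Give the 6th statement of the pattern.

With a 4-note motive the entries are A4, B4, C#5, each up a 2nd from the previous.
Continuing the starts: D5 → E5 → F#5.
So cell 6 is F#5 E5 F#5 B4.

F#5 E5 F#5 B4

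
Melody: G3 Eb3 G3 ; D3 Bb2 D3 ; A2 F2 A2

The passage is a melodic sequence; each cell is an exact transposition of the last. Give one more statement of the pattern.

Taking 3-note groups, the heads are G3, D3, A2: the pattern moves down a 4th.
From E2 the exact shape gives E2 C2 E2.

E2 C2 E2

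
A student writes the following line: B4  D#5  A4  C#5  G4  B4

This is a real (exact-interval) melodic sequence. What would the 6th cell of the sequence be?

Db4 F4

With a 2-note motive the entries are B4, A4, G4, each down a 2nd from the previous.
Extending down a 2nd: F4 → Eb4 → Db4.
From Db4 the exact shape gives Db4 F4.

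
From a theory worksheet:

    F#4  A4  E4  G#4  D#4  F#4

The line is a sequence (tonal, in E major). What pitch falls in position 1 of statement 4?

The unit is 2 notes. Position-1 pitches of the 3 shown cells: F#4, E4, D#4.
From D#4, down a 2nd gives C#4.

C#4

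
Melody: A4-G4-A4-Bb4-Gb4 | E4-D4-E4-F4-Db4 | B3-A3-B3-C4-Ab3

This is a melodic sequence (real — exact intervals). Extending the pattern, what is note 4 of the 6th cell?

With 5-note cells, note 4 of each statement runs Bb4, F4, C4.
Carrying that down a 4th forward: G3 → D3 → A2.

A2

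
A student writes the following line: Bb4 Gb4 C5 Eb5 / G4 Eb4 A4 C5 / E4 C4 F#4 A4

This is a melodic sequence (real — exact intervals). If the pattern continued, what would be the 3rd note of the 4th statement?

D#4

The unit is 4 notes. Position-3 pitches of the 3 shown cells: C5, A4, F#4.
Each moves down a 3rd; the next is D#4.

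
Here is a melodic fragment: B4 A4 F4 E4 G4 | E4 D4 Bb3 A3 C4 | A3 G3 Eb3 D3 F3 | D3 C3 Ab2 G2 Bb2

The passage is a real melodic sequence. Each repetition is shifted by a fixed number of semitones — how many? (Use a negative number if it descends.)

-7

With a 5-note motive the entries are B4, E4, A3, D3, each down a 5th from the previous.
Counting half-steps from B4 to E4: -7.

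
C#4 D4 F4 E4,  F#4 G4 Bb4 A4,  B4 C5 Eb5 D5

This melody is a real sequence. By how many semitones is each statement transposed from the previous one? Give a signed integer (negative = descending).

Unit = 4 notes; the statements start on C#4, F#4, B4, moving up a 4th each time.
Counting half-steps from C#4 to F#4: 5.

5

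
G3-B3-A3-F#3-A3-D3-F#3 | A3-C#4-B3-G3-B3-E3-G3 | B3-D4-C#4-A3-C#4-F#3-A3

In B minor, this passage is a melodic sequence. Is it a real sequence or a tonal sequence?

tonal

Every note is diatonic to B minor.
Cell 1 has -3 semitones from note 3 to 4, but cell 2 has -4 — the interval quality changes while the contour stays the same, which is the hallmark of a tonal sequence.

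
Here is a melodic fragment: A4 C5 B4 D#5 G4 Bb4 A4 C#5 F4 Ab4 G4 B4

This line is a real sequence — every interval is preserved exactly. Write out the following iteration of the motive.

Eb4 Gb4 F4 A4

With a 4-note motive the entries are A4, G4, F4, each down a 2nd from the previous.
From Eb4 the exact shape gives Eb4 Gb4 F4 A4.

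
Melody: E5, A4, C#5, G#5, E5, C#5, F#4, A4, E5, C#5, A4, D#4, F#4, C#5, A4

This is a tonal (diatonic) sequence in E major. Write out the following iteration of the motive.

Unit = 5 notes; the statements start on E5, C#5, A4, moving down a 3rd each time.
From F#4 the diatonic shape gives F#4 B3 D#4 A4 F#4.

F#4 B3 D#4 A4 F#4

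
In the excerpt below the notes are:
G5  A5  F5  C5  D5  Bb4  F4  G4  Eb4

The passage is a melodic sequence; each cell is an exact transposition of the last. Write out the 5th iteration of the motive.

Taking 3-note groups, the heads are G5, C5, F4: the pattern moves down a 5th.
Continuing the starts: Bb3 → Eb3.
Statement 5 starts on Eb3 and keeps the same exact contour: Eb3 F3 Db3.

Eb3 F3 Db3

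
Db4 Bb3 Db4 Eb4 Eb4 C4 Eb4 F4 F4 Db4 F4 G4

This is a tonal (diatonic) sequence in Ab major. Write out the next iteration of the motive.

The 4-note cells begin on Db4, Eb4, F4 — each up a 2nd from the last.
From G4 the diatonic shape gives G4 Eb4 G4 Ab4.

G4 Eb4 G4 Ab4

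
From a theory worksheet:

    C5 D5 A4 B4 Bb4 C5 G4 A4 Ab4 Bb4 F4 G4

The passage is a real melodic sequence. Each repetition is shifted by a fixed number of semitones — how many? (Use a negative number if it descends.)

Taking 4-note groups, the heads are C5, Bb4, Ab4: the pattern moves down a 2nd.
Counting half-steps from C5 to Bb4: -2.

-2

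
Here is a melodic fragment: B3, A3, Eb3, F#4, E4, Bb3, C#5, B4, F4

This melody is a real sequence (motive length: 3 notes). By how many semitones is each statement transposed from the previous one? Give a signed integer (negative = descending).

7

Unit = 3 notes; the statements start on B3, F#4, C#5, moving up a 5th each time.
Counting half-steps from B3 to F#4: 7.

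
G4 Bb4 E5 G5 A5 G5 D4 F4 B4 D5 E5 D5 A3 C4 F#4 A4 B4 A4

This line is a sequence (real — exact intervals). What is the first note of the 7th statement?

C#2

Unit = 6 notes; the statements start on G4, D4, A3, moving down a 4th each time.
Continuing: E3 → B2 → F#2 → C#2. Statement 7 starts on C#2.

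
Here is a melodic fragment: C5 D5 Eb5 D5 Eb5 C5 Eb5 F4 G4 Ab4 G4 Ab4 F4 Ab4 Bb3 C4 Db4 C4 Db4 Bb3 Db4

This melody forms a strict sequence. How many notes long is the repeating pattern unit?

There are 21 notes; a 7-note unit gives 3 cells:
C5 D5 Eb5 D5 Eb5 C5 Eb5 | F4 G4 Ab4 G4 Ab4 F4 Ab4 | Bb3 C4 Db4 C4 Db4 Bb3 Db4
That's a consistent down a 5th shift per cell, and no other grouping gives one.

7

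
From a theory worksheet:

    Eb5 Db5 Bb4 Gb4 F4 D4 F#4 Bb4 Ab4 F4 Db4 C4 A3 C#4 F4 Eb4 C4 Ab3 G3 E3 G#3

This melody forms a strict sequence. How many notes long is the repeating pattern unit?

7

Try groups of 7 (3 cells in 21 notes):
Eb5 Db5 Bb4 Gb4 F4 D4 F#4 | Bb4 Ab4 F4 Db4 C4 A3 C#4 | F4 Eb4 C4 Ab3 G3 E3 G#3
That's a consistent down a 4th shift per cell, and no other grouping gives one.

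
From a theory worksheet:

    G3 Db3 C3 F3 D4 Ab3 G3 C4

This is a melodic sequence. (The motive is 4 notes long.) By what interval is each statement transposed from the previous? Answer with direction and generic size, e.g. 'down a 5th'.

up a 5th

Unit = 4 notes; the statements start on G3, D4, moving up a 5th each time.
From G3 to D4: up a 5th.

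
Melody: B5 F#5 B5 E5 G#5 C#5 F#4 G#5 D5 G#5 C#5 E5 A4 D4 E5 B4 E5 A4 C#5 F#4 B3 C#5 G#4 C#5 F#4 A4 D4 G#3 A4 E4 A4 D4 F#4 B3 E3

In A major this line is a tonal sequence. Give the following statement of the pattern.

With a 7-note motive the entries are B5, G#5, E5, C#5, A4, each down a 3rd from the previous.
Statement 6 starts on F#4 and keeps the same diatonic contour: F#4 C#4 F#4 B3 D4 G#3 C#3.

F#4 C#4 F#4 B3 D4 G#3 C#3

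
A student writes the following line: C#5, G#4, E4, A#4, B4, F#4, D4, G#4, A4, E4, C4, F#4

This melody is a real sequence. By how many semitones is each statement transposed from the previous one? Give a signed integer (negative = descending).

Unit = 4 notes; the statements start on C#5, B4, A4, moving down a 2nd each time.
C#5→B4 is 71 − 73 = -2 semitones.

-2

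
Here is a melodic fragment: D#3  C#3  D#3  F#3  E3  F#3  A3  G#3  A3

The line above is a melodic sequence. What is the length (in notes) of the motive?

There are 9 notes; a 3-note unit gives 3 cells:
D#3 C#3 D#3 | F#3 E3 F#3 | A3 G#3 A3
That's a consistent up a 3rd shift per cell, and no other grouping gives one.

3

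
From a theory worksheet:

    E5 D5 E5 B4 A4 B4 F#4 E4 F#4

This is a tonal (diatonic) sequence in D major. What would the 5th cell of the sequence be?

The 3-note cells begin on E5, B4, F#4 — each down a 4th from the last.
Continuing the starts: C#4 → G3.
Statement 5 starts on G3 and keeps the same diatonic contour: G3 F#3 G3.

G3 F#3 G3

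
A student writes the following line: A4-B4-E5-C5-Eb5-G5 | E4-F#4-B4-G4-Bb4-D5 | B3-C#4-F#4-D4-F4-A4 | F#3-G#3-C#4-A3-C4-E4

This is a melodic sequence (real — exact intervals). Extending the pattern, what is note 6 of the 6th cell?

F#3

With 6-note cells, note 6 of each statement runs G5, D5, A4, E4.
Extending down a 4th: B3 → F#3.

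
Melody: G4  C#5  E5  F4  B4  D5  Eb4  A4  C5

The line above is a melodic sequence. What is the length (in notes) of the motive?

3

9 notes total. Splitting into 3 groups of 3:
G4 C#5 E5 | F4 B4 D5 | Eb4 A4 C5
Every group is a transposition down a 2nd of the one before; no shorter unit works.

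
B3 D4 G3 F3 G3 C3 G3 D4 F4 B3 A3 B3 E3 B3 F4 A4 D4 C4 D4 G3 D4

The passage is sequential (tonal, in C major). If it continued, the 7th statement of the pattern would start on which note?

Unit = 7 notes; the statements start on B3, D4, F4, moving up a 3rd each time.
Continuing: A4 → C5 → E5 → G5. Statement 7 starts on G5.

G5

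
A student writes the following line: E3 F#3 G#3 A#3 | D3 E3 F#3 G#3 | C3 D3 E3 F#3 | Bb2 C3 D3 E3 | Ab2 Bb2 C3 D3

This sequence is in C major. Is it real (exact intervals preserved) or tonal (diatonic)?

Each cell has the same semitone pattern (2, 2, 2) — intervals are preserved exactly.
And F#3 lies outside C major, so the sequence is real rather than tonal.

real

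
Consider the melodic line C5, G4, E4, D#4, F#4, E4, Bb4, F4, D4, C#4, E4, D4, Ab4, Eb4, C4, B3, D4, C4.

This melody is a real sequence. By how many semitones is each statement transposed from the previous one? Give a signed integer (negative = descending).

-2

Unit = 6 notes; the statements start on C5, Bb4, Ab4, moving down a 2nd each time.
C5 to Bb4 spans -2 semitones.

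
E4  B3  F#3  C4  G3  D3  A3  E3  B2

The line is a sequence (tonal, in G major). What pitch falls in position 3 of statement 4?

The unit is 3 notes. Position-3 pitches of the 3 shown cells: F#3, D3, B2.
From B2, down a 3rd gives G2.

G2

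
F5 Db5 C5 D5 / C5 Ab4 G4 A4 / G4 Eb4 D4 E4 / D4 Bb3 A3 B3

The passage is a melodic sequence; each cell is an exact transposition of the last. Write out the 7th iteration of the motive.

B2 G2 F#2 G#2

With a 4-note motive the entries are F5, C5, G4, D4, each down a 4th from the previous.
Continuing the starts: A3 → E3 → B2.
Statement 7 starts on B2 and keeps the same exact contour: B2 G2 F#2 G#2.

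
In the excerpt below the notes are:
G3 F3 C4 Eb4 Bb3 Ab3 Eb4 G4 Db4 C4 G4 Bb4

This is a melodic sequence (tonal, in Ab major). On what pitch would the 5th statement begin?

Taking 4-note groups, the heads are G3, Bb3, Db4: the pattern moves up a 3rd.
Extending the heads up a 3rd: F4 → Ab4.

Ab4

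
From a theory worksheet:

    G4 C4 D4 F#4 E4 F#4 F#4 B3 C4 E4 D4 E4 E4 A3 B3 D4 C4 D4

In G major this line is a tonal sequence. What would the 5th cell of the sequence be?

Taking 6-note groups, the heads are G4, F#4, E4: the pattern moves down a 2nd.
Extending down a 2nd: D4 → C4.
From C4 the diatonic shape gives C4 F#3 G3 B3 A3 B3.

C4 F#3 G3 B3 A3 B3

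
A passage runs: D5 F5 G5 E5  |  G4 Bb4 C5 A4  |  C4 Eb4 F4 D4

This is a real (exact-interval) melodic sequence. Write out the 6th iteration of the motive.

Eb2 Gb2 Ab2 F2

The 4-note cells begin on D5, G4, C4 — each down a 5th from the last.
Carrying on: F3 → Bb2 → Eb2.
So cell 6 is Eb2 Gb2 Ab2 F2.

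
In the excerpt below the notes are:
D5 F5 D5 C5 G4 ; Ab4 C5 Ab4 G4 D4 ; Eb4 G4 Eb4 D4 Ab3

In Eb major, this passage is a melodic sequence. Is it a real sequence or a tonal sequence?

tonal

Every note is diatonic to Eb major.
Cell 1 has +3 semitones from note 1 to 2, but cell 2 has +4 — the interval quality changes while the contour stays the same, which is the hallmark of a tonal sequence.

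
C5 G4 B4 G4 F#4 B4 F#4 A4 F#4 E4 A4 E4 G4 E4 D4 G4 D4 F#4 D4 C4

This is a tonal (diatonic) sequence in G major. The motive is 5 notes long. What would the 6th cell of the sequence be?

The 5-note cells begin on C5, B4, A4, G4 — each down a 2nd from the last.
Continuing the starts: F#4 → E4.
Statement 6 starts on E4 and keeps the same diatonic contour: E4 B3 D4 B3 A3.

E4 B3 D4 B3 A3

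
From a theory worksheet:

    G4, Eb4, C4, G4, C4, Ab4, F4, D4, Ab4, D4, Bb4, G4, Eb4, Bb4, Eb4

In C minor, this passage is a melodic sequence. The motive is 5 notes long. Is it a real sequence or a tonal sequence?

tonal

Every note is diatonic to C minor.
Cell 1 has -4 semitones from note 1 to 2, but cell 2 has -3 — the interval quality changes while the contour stays the same, which is the hallmark of a tonal sequence.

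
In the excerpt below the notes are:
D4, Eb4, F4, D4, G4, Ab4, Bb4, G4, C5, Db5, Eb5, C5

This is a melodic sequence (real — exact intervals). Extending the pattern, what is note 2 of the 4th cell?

Gb5

The unit is 4 notes. Position-2 pitches of the 3 shown cells: Eb4, Ab4, Db5.
One more up a 4th gives Gb5.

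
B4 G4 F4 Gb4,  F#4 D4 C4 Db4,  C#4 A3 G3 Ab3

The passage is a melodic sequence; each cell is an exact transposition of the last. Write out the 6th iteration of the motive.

A#2 F#2 E2 F2

With a 4-note motive the entries are B4, F#4, C#4, each down a 4th from the previous.
Continuing the starts: G#3 → D#3 → A#2.
From A#2 the exact shape gives A#2 F#2 E2 F2.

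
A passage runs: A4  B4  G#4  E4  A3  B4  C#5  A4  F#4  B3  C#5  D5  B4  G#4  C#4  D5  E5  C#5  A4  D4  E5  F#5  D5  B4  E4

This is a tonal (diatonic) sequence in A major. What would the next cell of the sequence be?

Unit = 5 notes; the statements start on A4, B4, C#5, D5, E5, moving up a 2nd each time.
So cell 6 is F#5 G#5 E5 C#5 F#4.

F#5 G#5 E5 C#5 F#4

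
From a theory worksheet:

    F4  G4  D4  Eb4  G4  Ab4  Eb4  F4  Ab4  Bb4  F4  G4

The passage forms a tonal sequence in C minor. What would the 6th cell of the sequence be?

D5 Eb5 Bb4 C5

Taking 4-note groups, the heads are F4, G4, Ab4: the pattern moves up a 2nd.
Continuing the starts: Bb4 → C5 → D5.
From D5 the diatonic shape gives D5 Eb5 Bb4 C5.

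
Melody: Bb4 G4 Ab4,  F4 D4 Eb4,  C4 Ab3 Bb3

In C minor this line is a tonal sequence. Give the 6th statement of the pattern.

Ab2 F2 G2

Unit = 3 notes; the statements start on Bb4, F4, C4, moving down a 4th each time.
Continuing the starts: G3 → D3 → Ab2.
From Ab2 the diatonic shape gives Ab2 F2 G2.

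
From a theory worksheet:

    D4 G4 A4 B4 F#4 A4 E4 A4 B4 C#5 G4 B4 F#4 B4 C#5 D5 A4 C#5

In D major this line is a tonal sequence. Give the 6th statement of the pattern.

B4 E5 F#5 G5 D5 F#5

The 6-note cells begin on D4, E4, F#4 — each up a 2nd from the last.
Extending up a 2nd: G4 → A4 → B4.
Statement 6 starts on B4 and keeps the same diatonic contour: B4 E5 F#5 G5 D5 F#5.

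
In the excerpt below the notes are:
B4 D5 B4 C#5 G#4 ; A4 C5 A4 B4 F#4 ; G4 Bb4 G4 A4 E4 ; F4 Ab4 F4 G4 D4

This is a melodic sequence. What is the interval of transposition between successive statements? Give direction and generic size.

down a 2nd

Unit = 5 notes; the statements start on B4, A4, G4, F4, moving down a 2nd each time.
B4 to A4 is down a 2nd.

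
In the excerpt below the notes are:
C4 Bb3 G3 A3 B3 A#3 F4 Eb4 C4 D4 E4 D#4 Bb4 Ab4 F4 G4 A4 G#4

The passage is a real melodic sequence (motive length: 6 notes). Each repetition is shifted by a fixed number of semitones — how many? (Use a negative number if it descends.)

5

With a 6-note motive the entries are C4, F4, Bb4, each up a 4th from the previous.
C4→F4 is 65 − 60 = 5 semitones.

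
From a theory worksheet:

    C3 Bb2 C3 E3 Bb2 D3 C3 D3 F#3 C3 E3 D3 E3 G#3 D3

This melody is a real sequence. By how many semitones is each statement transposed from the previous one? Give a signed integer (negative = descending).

2

Unit = 5 notes; the statements start on C3, D3, E3, moving up a 2nd each time.
C3 to D3 spans +2 semitones.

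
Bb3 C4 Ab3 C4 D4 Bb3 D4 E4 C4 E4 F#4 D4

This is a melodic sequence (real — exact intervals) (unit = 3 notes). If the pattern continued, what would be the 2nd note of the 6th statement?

The unit is 3 notes. Position-2 pitches of the 4 shown cells: C4, D4, E4, F#4.
Carrying that up a 2nd forward: G#4 → A#4.

A#4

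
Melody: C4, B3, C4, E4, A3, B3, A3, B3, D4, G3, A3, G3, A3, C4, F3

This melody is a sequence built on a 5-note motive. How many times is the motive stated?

15 notes in groups of 5 gives 15/5 = 3 statements.
Starts: C4, B3, A3 — each down a 2nd.

3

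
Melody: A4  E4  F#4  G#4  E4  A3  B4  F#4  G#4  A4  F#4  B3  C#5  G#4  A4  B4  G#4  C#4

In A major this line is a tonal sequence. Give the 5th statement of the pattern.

E5 B4 C#5 D5 B4 E4

The 6-note cells begin on A4, B4, C#5 — each up a 2nd from the last.
Continuing the starts: D5 → E5.
From E5 the diatonic shape gives E5 B4 C#5 D5 B4 E4.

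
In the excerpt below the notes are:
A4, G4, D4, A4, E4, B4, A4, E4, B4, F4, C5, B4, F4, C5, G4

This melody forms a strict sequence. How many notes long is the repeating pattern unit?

Try groups of 5 (3 cells in 15 notes):
A4 G4 D4 A4 E4 | B4 A4 E4 B4 F4 | C5 B4 F4 C5 G4
Every group is a transposition up a 2nd of the one before; no shorter unit works.

5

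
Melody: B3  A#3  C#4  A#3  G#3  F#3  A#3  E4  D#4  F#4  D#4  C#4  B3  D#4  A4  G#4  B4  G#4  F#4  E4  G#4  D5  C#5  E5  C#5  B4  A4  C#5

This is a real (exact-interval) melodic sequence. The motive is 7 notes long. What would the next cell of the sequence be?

G5 F#5 A5 F#5 E5 D5 F#5

The 7-note cells begin on B3, E4, A4, D5 — each up a 4th from the last.
So cell 5 is G5 F#5 A5 F#5 E5 D5 F#5.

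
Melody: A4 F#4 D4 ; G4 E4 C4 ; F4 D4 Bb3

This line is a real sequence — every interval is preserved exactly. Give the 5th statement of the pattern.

Db4 Bb3 Gb3

Taking 3-note groups, the heads are A4, G4, F4: the pattern moves down a 2nd.
Extending down a 2nd: Eb4 → Db4.
Statement 5 starts on Db4 and keeps the same exact contour: Db4 Bb3 Gb3.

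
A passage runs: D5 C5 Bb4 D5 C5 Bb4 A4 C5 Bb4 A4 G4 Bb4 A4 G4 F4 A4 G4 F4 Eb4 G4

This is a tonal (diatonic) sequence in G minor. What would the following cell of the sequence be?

F4 Eb4 D4 F4

With a 4-note motive the entries are D5, C5, Bb4, A4, G4, each down a 2nd from the previous.
From F4 the diatonic shape gives F4 Eb4 D4 F4.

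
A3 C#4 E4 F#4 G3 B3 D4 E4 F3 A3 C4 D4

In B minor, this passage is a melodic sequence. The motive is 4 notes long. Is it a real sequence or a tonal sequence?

real

Each cell has the same semitone pattern (4, 3, 2) — intervals are preserved exactly.
And F3 lies outside B minor, so the sequence is real rather than tonal.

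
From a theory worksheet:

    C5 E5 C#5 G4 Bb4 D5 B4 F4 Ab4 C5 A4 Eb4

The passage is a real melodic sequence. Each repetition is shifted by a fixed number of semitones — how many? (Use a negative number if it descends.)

-2

With a 4-note motive the entries are C5, Bb4, Ab4, each down a 2nd from the previous.
C5 to Bb4 spans -2 semitones.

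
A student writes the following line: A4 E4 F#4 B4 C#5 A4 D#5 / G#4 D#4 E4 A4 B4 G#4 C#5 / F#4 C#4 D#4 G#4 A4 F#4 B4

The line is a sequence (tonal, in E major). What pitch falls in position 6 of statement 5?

Grouping in 7s, the 6th note of each cell is A4, G#4, F#4.
Each moves down a 2nd. Continuing: E4 → D#4.

D#4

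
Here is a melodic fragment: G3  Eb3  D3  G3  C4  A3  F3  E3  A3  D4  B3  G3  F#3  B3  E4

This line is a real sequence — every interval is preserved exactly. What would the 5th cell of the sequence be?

Taking 5-note groups, the heads are G3, A3, B3: the pattern moves up a 2nd.
Continuing the starts: C#4 → D#4.
From D#4 the exact shape gives D#4 B3 A#3 D#4 G#4.

D#4 B3 A#3 D#4 G#4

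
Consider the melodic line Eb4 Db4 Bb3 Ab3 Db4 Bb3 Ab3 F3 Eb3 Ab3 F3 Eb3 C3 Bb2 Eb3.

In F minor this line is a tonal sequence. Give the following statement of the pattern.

C3 Bb2 G2 F2 Bb2

The 5-note cells begin on Eb4, Bb3, F3 — each down a 4th from the last.
Statement 4 starts on C3 and keeps the same diatonic contour: C3 Bb2 G2 F2 Bb2.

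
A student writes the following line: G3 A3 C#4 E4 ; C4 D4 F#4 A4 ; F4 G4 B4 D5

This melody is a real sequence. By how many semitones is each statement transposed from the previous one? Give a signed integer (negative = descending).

The 4-note cells begin on G3, C4, F4 — each up a 4th from the last.
Counting half-steps from G3 to C4: 5.

5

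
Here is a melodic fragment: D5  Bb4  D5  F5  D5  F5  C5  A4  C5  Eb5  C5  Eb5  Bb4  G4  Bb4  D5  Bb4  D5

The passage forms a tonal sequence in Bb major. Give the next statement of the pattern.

A4 F4 A4 C5 A4 C5

Unit = 6 notes; the statements start on D5, C5, Bb4, moving down a 2nd each time.
Statement 4 starts on A4 and keeps the same diatonic contour: A4 F4 A4 C5 A4 C5.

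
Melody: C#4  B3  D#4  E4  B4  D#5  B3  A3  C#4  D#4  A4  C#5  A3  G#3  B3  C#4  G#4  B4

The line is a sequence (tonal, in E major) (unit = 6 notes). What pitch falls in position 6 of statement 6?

F#4

With 6-note cells, note 6 of each statement runs D#5, C#5, B4.
Carrying that down a 2nd forward: A4 → G#4 → F#4.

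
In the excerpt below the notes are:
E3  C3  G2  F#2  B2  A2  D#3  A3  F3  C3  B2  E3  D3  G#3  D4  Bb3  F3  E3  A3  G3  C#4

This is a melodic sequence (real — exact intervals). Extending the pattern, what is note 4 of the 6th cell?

Grouping in 7s, the 4th note of each cell is F#2, B2, E3.
Carrying that up a 4th forward: A3 → D4 → G4.

G4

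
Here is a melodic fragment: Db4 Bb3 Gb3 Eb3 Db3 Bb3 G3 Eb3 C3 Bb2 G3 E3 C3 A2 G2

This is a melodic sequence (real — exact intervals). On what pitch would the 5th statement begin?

The 5-note cells begin on Db4, Bb3, G3 — each down a 3rd from the last.
Continuing: E3 → C#3. Statement 5 starts on C#3.

C#3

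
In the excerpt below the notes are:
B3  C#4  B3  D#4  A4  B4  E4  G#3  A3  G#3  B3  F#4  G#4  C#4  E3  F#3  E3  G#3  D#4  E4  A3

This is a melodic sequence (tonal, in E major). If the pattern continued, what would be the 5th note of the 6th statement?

E3

With 7-note cells, note 5 of each statement runs A4, F#4, D#4.
Extending down a 3rd: B3 → G#3 → E3.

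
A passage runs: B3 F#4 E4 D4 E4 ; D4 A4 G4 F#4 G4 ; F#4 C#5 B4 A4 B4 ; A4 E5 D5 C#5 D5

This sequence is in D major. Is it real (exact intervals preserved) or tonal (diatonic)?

tonal

Every note is diatonic to D major.
Cell 1 has -2 semitones from note 3 to 4, but cell 2 has -1 — the interval quality changes while the contour stays the same, which is the hallmark of a tonal sequence.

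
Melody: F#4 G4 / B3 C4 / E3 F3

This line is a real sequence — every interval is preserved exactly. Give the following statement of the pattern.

A2 Bb2

With a 2-note motive the entries are F#4, B3, E3, each down a 5th from the previous.
Statement 4 starts on A2 and keeps the same exact contour: A2 Bb2.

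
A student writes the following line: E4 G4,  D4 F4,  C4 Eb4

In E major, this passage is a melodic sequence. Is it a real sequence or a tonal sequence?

real

Each cell has the same semitone pattern (3,) — intervals are preserved exactly.
And G4 lies outside E major, so the sequence is real rather than tonal.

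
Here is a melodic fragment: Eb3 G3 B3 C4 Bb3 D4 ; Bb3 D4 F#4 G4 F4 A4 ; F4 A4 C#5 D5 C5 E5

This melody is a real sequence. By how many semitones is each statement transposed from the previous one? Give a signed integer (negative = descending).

7

Taking 6-note groups, the heads are Eb3, Bb3, F4: the pattern moves up a 5th.
Eb3→Bb3 is 58 − 51 = 7 semitones.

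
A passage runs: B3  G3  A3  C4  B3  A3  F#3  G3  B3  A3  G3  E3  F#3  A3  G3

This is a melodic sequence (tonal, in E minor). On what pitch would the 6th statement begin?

D3

Unit = 5 notes; the statements start on B3, A3, G3, moving down a 2nd each time.
Continuing: F#3 → E3 → D3. Statement 6 starts on D3.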